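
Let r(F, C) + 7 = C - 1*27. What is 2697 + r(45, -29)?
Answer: 2634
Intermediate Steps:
r(F, C) = -34 + C (r(F, C) = -7 + (C - 1*27) = -7 + (C - 27) = -7 + (-27 + C) = -34 + C)
2697 + r(45, -29) = 2697 + (-34 - 29) = 2697 - 63 = 2634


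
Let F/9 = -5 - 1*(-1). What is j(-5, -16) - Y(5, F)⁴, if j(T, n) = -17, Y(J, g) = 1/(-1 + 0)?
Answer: -18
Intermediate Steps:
F = -36 (F = 9*(-5 - 1*(-1)) = 9*(-5 + 1) = 9*(-4) = -36)
Y(J, g) = -1 (Y(J, g) = 1/(-1) = -1)
j(-5, -16) - Y(5, F)⁴ = -17 - 1*(-1)⁴ = -17 - 1*1 = -17 - 1 = -18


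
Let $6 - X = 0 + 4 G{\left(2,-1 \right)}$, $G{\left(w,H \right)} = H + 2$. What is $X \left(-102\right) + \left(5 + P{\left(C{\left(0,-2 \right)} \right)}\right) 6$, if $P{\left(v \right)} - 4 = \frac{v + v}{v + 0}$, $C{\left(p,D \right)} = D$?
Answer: $-138$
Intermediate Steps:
$G{\left(w,H \right)} = 2 + H$
$P{\left(v \right)} = 6$ ($P{\left(v \right)} = 4 + \frac{v + v}{v + 0} = 4 + \frac{2 v}{v} = 4 + 2 = 6$)
$X = 2$ ($X = 6 - \left(0 + 4 \left(2 - 1\right)\right) = 6 - \left(0 + 4 \cdot 1\right) = 6 - \left(0 + 4\right) = 6 - 4 = 2$)
$X \left(-102\right) + \left(5 + P{\left(C{\left(0,-2 \right)} \right)}\right) 6 = 2 \left(-102\right) + \left(5 + 6\right) 6 = -204 + 11 \cdot 6 = -204 + 66 = -138$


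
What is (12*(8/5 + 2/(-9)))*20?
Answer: 992/3 ≈ 330.67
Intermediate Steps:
(12*(8/5 + 2/(-9)))*20 = (12*(8*(⅕) + 2*(-⅑)))*20 = (12*(8/5 - 2/9))*20 = (12*(62/45))*20 = (248/15)*20 = 992/3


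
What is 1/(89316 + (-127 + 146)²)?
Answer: 1/89677 ≈ 1.1151e-5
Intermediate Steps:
1/(89316 + (-127 + 146)²) = 1/(89316 + 19²) = 1/(89316 + 361) = 1/89677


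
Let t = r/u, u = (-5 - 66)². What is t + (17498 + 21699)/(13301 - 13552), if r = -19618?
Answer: -202516195/1265291 ≈ -160.05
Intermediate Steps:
u = 5041 (u = (-71)² = 5041)
t = -19618/5041 ≈ -3.8917
t + (17498 + 21699)/(13301 - 13552) = -19618/5041 + (17498 + 21699)/(13301 - 13552) = -19618/5041 + 39197/(-251) = -19618/5041 + 39197*(-1/251) = -19618/5041 - 39197/251 = -202516195/1265291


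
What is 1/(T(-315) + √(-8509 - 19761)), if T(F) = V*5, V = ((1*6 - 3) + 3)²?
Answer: 18/6067 - I*√28270/60670 ≈ 0.0029669 - 0.0027713*I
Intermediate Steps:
V = 36 (V = ((6 - 3) + 3)² = (3 + 3)² = 6² = 36)
T(F) = 180 (T(F) = 36*5 = 180)
1/(T(-315) + √(-8509 - 19761)) = 1/(180 + √(-8509 - 19761)) = 1/(180 + √(-28270)) = 1/(180 + I*√28270)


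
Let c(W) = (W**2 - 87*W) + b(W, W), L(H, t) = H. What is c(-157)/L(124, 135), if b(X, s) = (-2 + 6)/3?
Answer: 28732/93 ≈ 308.95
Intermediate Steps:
b(X, s) = 4/3 (b(X, s) = (1/3)*4 = 4/3)
c(W) = 4/3 + W**2 - 87*W (c(W) = (W**2 - 87*W) + 4/3 = 4/3 + W**2 - 87*W)
c(-157)/L(124, 135) = (4/3 + (-157)**2 - 87*(-157))/124 = (4/3 + 24649 + 13659)*(1/124) = (114928/3)*(1/124) = 28732/93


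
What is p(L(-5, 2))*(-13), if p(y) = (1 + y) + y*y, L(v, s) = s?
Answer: -91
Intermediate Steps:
p(y) = 1 + y + y**2 (p(y) = (1 + y) + y**2 = 1 + y + y**2)
p(L(-5, 2))*(-13) = (1 + 2 + 2**2)*(-13) = (1 + 2 + 4)*(-13) = 7*(-13) = -91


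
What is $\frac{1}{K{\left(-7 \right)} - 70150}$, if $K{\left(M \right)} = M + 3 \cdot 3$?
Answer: $- \frac{1}{70148} \approx -1.4256 \cdot 10^{-5}$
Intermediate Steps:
$K{\left(M \right)} = 9 + M$ ($K{\left(M \right)} = M + 9 = 9 + M$)
$\frac{1}{K{\left(-7 \right)} - 70150} = \frac{1}{\left(9 - 7\right) - 70150} = \frac{1}{2 - 70150} = \frac{1}{-70148} = - \frac{1}{70148}$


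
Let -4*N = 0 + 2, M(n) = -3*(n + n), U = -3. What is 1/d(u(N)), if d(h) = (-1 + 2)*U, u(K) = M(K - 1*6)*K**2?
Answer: -1/3 ≈ -0.33333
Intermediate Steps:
M(n) = -6*n
N = -1/2 (N = -(0 + 2)/4 = -1/4*2 = -1/2 ≈ -0.50000)
u(K) = K**2*(36 - 6*K) (u(K) = (-6*(K - 1*6))*K**2 = (-6*(K - 6))*K**2 = (-6*(-6 + K))*K**2 = (36 - 6*K)*K**2 = K**2*(36 - 6*K))
d(h) = -3 (d(h) = (-1 + 2)*(-3) = 1*(-3) = -3)
1/d(u(N)) = 1/(-3) = -1/3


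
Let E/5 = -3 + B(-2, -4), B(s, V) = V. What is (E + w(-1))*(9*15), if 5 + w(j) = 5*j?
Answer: -6075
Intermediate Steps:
w(j) = -5 + 5*j
E = -35 (E = 5*(-3 - 4) = 5*(-7) = -35)
(E + w(-1))*(9*15) = (-35 + (-5 + 5*(-1)))*(9*15) = (-35 + (-5 - 5))*135 = (-35 - 10)*135 = -45*135 = -6075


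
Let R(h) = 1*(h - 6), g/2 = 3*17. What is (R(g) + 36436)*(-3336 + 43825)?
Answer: 1479144148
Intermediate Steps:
g = 102 (g = 2*(3*17) = 2*51 = 102)
R(h) = -6 + h (R(h) = 1*(-6 + h) = -6 + h)
(R(g) + 36436)*(-3336 + 43825) = ((-6 + 102) + 36436)*(-3336 + 43825) = (96 + 36436)*40489 = 36532*40489 = 1479144148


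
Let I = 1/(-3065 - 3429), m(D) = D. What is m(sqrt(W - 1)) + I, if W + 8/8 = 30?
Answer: -1/6494 + 2*sqrt(7) ≈ 5.2914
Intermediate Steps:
W = 29 (W = -1 + 30 = 29)
I = -1/6494 (I = 1/(-6494) = -1/6494 ≈ -0.00015399)
m(sqrt(W - 1)) + I = sqrt(29 - 1) - 1/6494 = sqrt(28) - 1/6494 = 2*sqrt(7) - 1/6494 = -1/6494 + 2*sqrt(7)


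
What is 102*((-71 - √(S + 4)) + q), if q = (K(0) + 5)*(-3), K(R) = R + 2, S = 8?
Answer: -9384 - 204*√3 ≈ -9737.3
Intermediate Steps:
K(R) = 2 + R
q = -21 (q = ((2 + 0) + 5)*(-3) = (2 + 5)*(-3) = 7*(-3) = -21)
102*((-71 - √(S + 4)) + q) = 102*((-71 - √(8 + 4)) - 21) = 102*((-71 - √12) - 21) = 102*((-71 - 2*√3) - 21) = 102*(-92 - 2*√3) = -9384 - 204*√3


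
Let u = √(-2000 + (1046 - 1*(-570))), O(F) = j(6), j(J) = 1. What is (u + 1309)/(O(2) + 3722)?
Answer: 77/219 + 8*I*√6/3723 ≈ 0.3516 + 0.0052635*I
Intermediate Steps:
O(F) = 1
u = 8*I*√6 (u = √(-2000 + (1046 + 570)) = √(-2000 + 1616) = √(-384) = 8*I*√6 ≈ 19.596*I)
(u + 1309)/(O(2) + 3722) = (8*I*√6 + 1309)/(1 + 3722) = (1309 + 8*I*√6)/3723 = (1309 + 8*I*√6)*(1/3723) = 77/219 + 8*I*√6/3723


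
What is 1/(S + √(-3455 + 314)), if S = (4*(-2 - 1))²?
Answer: 16/2653 - I*√349/7959 ≈ 0.0060309 - 0.0023472*I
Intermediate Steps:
S = 144 (S = (4*(-3))² = (-12)² = 144)
1/(S + √(-3455 + 314)) = 1/(144 + √(-3455 + 314)) = 1/(144 + √(-3141)) = 1/(144 + 3*I*√349)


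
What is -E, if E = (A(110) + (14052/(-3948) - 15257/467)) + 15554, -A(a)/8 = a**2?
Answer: 12488445588/153643 ≈ 81282.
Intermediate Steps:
A(a) = -8*a**2
E = -12488445588/153643 (E = (-8*110**2 + (14052/(-3948) - 15257/467)) + 15554 = (-8*12100 + (14052*(-1/3948) - 15257*1/467)) + 15554 = (-96800 + (-1171/329 - 15257/467)) + 15554 = (-96800 - 5566410/153643) + 15554 = -14878208810/153643 + 15554 = -12488445588/153643 ≈ -81282.)
-E = -1*(-12488445588/153643) = 12488445588/153643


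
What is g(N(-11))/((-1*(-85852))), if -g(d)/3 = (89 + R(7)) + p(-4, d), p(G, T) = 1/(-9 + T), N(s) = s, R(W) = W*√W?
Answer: -5337/1717040 - 21*√7/85852 ≈ -0.0037554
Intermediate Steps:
R(W) = W^(3/2)
g(d) = -267 - 21*√7 - 3/(-9 + d) (g(d) = -3*((89 + 7^(3/2)) + 1/(-9 + d)) = -3*((89 + 7*√7) + 1/(-9 + d)) = -3*(89 + 1/(-9 + d) + 7*√7) = -267 - 21*√7 - 3/(-9 + d))
g(N(-11))/((-1*(-85852))) = (3*(-1 + (-89 - 7*√7)*(-9 - 11))/(-9 - 11))/((-1*(-85852))) = (3*(-1 + (-89 - 7*√7)*(-20))/(-20))/85852 = (3*(-1/20)*(-1 + (1780 + 140*√7)))*(1/85852) = (3*(-1/20)*(1779 + 140*√7))*(1/85852) = (-5337/20 - 21*√7)*(1/85852) = -5337/1717040 - 21*√7/85852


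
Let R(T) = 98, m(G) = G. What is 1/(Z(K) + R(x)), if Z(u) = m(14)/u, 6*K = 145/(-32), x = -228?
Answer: 145/11522 ≈ 0.012585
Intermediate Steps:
K = -145/192 (K = (145/(-32))/6 = (145*(-1/32))/6 = (⅙)*(-145/32) = -145/192 ≈ -0.75521)
Z(u) = 14/u
1/(Z(K) + R(x)) = 1/(14/(-145/192) + 98) = 1/(14*(-192/145) + 98) = 1/(-2688/145 + 98) = 1/(11522/145) = 145/11522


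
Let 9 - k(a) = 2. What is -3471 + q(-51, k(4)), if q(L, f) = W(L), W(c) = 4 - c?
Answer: -3416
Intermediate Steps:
k(a) = 7 (k(a) = 9 - 1*2 = 9 - 2 = 7)
q(L, f) = 4 - L
-3471 + q(-51, k(4)) = -3471 + (4 - 1*(-51)) = -3471 + (4 + 51) = -3471 + 55 = -3416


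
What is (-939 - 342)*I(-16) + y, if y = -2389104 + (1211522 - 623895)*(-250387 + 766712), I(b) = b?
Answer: 303404142167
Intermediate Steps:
y = 303404121671 (y = -2389104 + 587627*516325 = -2389104 + 303406510775 = 303404121671)
(-939 - 342)*I(-16) + y = (-939 - 342)*(-16) + 303404121671 = -1281*(-16) + 303404121671 = 20496 + 303404121671 = 303404142167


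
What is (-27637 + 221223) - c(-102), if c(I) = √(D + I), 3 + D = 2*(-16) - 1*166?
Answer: 193586 - I*√303 ≈ 1.9359e+5 - 17.407*I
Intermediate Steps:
D = -201 (D = -3 + (2*(-16) - 1*166) = -3 + (-32 - 166) = -3 - 198 = -201)
c(I) = √(-201 + I)
(-27637 + 221223) - c(-102) = (-27637 + 221223) - √(-201 - 102) = 193586 - √(-303) = 193586 - I*√303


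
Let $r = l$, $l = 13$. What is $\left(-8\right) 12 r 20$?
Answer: $-24960$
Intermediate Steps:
$r = 13$
$\left(-8\right) 12 r 20 = \left(-8\right) 12 \cdot 13 \cdot 20 = \left(-96\right) 13 \cdot 20 = \left(-1248\right) 20 = -24960$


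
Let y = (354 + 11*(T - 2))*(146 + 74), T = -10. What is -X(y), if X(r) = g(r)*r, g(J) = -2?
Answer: 97680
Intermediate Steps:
y = 48840 (y = (354 + 11*(-10 - 2))*(146 + 74) = (354 + 11*(-12))*220 = (354 - 132)*220 = 222*220 = 48840)
X(r) = -2*r
-X(y) = -(-2)*48840 = -1*(-97680) = 97680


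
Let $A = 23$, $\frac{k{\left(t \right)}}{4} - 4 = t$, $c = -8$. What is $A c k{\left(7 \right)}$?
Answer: $-8096$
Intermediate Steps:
$k{\left(t \right)} = 16 + 4 t$
$A c k{\left(7 \right)} = 23 \left(-8\right) \left(16 + 4 \cdot 7\right) = - 184 \left(16 + 28\right) = \left(-184\right) 44 = -8096$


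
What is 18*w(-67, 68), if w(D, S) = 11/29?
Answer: 198/29 ≈ 6.8276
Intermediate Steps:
w(D, S) = 11/29 (w(D, S) = 11*(1/29) = 11/29)
18*w(-67, 68) = 18*(11/29) = 198/29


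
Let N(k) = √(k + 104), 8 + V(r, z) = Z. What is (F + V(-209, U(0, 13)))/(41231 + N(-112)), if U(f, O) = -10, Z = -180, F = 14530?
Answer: 591335002/1699995369 - 28684*I*√2/1699995369 ≈ 0.34785 - 2.3862e-5*I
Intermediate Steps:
V(r, z) = -188 (V(r, z) = -8 - 180 = -188)
N(k) = √(104 + k)
(F + V(-209, U(0, 13)))/(41231 + N(-112)) = (14530 - 188)/(41231 + √(104 - 112)) = 14342/(41231 + √(-8)) = 14342/(41231 + 2*I*√2)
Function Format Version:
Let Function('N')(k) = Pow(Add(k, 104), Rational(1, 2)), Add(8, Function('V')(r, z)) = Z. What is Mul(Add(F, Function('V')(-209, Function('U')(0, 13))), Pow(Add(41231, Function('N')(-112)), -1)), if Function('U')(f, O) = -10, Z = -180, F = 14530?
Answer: Add(Rational(591335002, 1699995369), Mul(Rational(-28684, 1699995369), I, Pow(2, Rational(1, 2)))) ≈ Add(0.34785, Mul(-2.3862e-5, I))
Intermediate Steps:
Function('V')(r, z) = -188 (Function('V')(r, z) = Add(-8, -180) = -188)
Function('N')(k) = Pow(Add(104, k), Rational(1, 2))
Mul(Add(F, Function('V')(-209, Function('U')(0, 13))), Pow(Add(41231, Function('N')(-112)), -1)) = Mul(Add(14530, -188), Pow(Add(41231, Pow(Add(104, -112), Rational(1, 2))), -1)) = Mul(14342, Pow(Add(41231, Pow(-8, Rational(1, 2))), -1)) = Mul(14342, Pow(Add(41231, Mul(2, I, Pow(2, Rational(1, 2)))), -1))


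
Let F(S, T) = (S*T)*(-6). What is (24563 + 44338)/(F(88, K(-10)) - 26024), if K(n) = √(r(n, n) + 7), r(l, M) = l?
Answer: -224134953/84760616 + 2273733*I*√3/42380308 ≈ -2.6443 + 0.092926*I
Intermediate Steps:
K(n) = √(7 + n) (K(n) = √(n + 7) = √(7 + n))
F(S, T) = -6*S*T
(24563 + 44338)/(F(88, K(-10)) - 26024) = (24563 + 44338)/(-6*88*√(7 - 10) - 26024) = 68901/(-6*88*√(-3) - 26024) = 68901/(-6*88*I*√3 - 26024) = 68901/(-528*I*√3 - 26024) = 68901/(-26024 - 528*I*√3)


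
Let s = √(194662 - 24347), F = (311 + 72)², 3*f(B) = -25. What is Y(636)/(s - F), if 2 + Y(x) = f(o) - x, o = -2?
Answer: 1026823/233041434 + 7*√170315/233041434 ≈ 0.0044186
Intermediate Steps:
f(B) = -25/3 (f(B) = (⅓)*(-25) = -25/3)
Y(x) = -31/3 - x (Y(x) = -2 + (-25/3 - x) = -31/3 - x)
F = 146689 (F = 383² = 146689)
s = √170315 ≈ 412.69
Y(636)/(s - F) = (-31/3 - 1*636)/(√170315 - 1*146689) = (-31/3 - 636)/(√170315 - 146689) = -1939/(3*(-146689 + √170315))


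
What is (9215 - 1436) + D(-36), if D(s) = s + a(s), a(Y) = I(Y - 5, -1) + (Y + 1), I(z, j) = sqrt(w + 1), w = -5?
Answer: 7708 + 2*I ≈ 7708.0 + 2.0*I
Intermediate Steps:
I(z, j) = 2*I (I(z, j) = sqrt(-5 + 1) = sqrt(-4) = 2*I)
a(Y) = 1 + Y + 2*I (a(Y) = 2*I + (Y + 1) = 2*I + (1 + Y) = 1 + Y + 2*I)
D(s) = 1 + 2*I + 2*s (D(s) = s + (1 + s + 2*I) = 1 + 2*I + 2*s)
(9215 - 1436) + D(-36) = (9215 - 1436) + (1 + 2*I + 2*(-36)) = 7779 + (1 + 2*I - 72) = 7779 + (-71 + 2*I) = 7708 + 2*I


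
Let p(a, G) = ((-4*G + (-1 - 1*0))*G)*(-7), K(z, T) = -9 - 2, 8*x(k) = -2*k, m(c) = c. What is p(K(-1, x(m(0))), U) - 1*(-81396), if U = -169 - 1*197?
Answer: 3829602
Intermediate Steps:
U = -366 (U = -169 - 197 = -366)
x(k) = -k/4 (x(k) = (-2*k)/8 = -k/4)
K(z, T) = -11
p(a, G) = -7*G*(-1 - 4*G) (p(a, G) = ((-4*G + (-1 + 0))*G)*(-7) = ((-4*G - 1)*G)*(-7) = ((-1 - 4*G)*G)*(-7) = (G*(-1 - 4*G))*(-7) = -7*G*(-1 - 4*G))
p(K(-1, x(m(0))), U) - 1*(-81396) = 7*(-366)*(1 + 4*(-366)) - 1*(-81396) = 7*(-366)*(1 - 1464) + 81396 = 7*(-366)*(-1463) + 81396 = 3748206 + 81396 = 3829602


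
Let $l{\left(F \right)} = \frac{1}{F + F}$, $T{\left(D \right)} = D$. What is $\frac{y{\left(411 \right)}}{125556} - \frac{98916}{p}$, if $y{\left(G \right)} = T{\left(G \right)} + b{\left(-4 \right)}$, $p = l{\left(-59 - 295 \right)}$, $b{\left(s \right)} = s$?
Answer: $\frac{8793004085975}{125556} \approx 7.0033 \cdot 10^{7}$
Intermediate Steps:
$l{\left(F \right)} = \frac{1}{2 F}$
$p = - \frac{1}{708}$ ($p = \frac{1}{2 \left(-59 - 295\right)} = \frac{1}{2 \left(-354\right)} = \frac{1}{2} \left(- \frac{1}{354}\right) = - \frac{1}{708} \approx -0.0014124$)
$y{\left(G \right)} = -4 + G$ ($y{\left(G \right)} = G - 4 = -4 + G$)
$\frac{y{\left(411 \right)}}{125556} - \frac{98916}{p} = \frac{-4 + 411}{125556} - \frac{98916}{- \frac{1}{708}} = 407 \cdot \frac{1}{125556} - -70032528 = \frac{407}{125556} + 70032528 = \frac{8793004085975}{125556}$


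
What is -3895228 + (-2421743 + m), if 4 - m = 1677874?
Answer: -7994841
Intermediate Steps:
m = -1677870 (m = 4 - 1*1677874 = 4 - 1677874 = -1677870)
-3895228 + (-2421743 + m) = -3895228 + (-2421743 - 1677870) = -3895228 - 4099613 = -7994841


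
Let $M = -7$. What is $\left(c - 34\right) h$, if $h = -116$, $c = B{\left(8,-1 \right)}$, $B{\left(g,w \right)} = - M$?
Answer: $3132$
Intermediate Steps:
$B{\left(g,w \right)} = 7$ ($B{\left(g,w \right)} = \left(-1\right) \left(-7\right) = 7$)
$c = 7$
$\left(c - 34\right) h = \left(7 - 34\right) \left(-116\right) = \left(-27\right) \left(-116\right) = 3132$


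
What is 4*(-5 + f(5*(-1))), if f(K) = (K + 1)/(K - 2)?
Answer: -124/7 ≈ -17.714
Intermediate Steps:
f(K) = (1 + K)/(-2 + K)
4*(-5 + f(5*(-1))) = 4*(-5 + (1 + 5*(-1))/(-2 + 5*(-1))) = 4*(-5 + (1 - 5)/(-2 - 5)) = 4*(-5 - 4/(-7)) = 4*(-5 - ⅐*(-4)) = 4*(-5 + 4/7) = 4*(-31/7) = -124/7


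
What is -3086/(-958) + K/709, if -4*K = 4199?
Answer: 2364627/1358444 ≈ 1.7407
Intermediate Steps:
K = -4199/4 (K = -1/4*4199 = -4199/4 ≈ -1049.8)
-3086/(-958) + K/709 = -3086/(-958) - 4199/4/709 = -3086*(-1/958) - 4199/4*1/709 = 1543/479 - 4199/2836 = 2364627/1358444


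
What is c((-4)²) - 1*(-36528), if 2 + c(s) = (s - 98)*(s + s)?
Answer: 33902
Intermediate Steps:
c(s) = -2 + 2*s*(-98 + s) (c(s) = -2 + (s - 98)*(s + s) = -2 + (-98 + s)*(2*s) = -2 + 2*s*(-98 + s))
c((-4)²) - 1*(-36528) = (-2 - 196*(-4)² + 2*((-4)²)²) - 1*(-36528) = (-2 - 196*16 + 2*16²) + 36528 = (-2 - 3136 + 2*256) + 36528 = (-2 - 3136 + 512) + 36528 = -2626 + 36528 = 33902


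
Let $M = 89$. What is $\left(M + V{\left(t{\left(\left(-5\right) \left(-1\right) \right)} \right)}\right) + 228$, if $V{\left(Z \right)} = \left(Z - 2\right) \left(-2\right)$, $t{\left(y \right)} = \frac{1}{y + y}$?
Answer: $\frac{1604}{5} \approx 320.8$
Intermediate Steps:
$t{\left(y \right)} = \frac{1}{2 y}$
$V{\left(Z \right)} = 4 - 2 Z$ ($V{\left(Z \right)} = \left(-2 + Z\right) \left(-2\right) = 4 - 2 Z$)
$\left(M + V{\left(t{\left(\left(-5\right) \left(-1\right) \right)} \right)}\right) + 228 = \left(89 + \left(4 - 2 \frac{1}{2 \left(\left(-5\right) \left(-1\right)\right)}\right)\right) + 228 = \left(89 + \left(4 - 2 \frac{1}{2 \cdot 5}\right)\right) + 228 = \left(89 + \left(4 - 2 \cdot \frac{1}{2} \cdot \frac{1}{5}\right)\right) + 228 = \left(89 + \left(4 - \frac{1}{5}\right)\right) + 228 = \left(89 + \frac{19}{5}\right) + 228 = \frac{464}{5} + 228 = \frac{1604}{5}$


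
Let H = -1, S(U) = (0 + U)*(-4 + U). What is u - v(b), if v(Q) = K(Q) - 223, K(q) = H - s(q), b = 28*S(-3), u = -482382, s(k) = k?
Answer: -481570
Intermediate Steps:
S(U) = U*(-4 + U)
b = 588 (b = 28*(-3*(-4 - 3)) = 28*(-3*(-7)) = 28*21 = 588)
K(q) = -1 - q
v(Q) = -224 - Q (v(Q) = (-1 - Q) - 223 = -224 - Q)
u - v(b) = -482382 - (-224 - 1*588) = -482382 - (-224 - 588) = -482382 - 1*(-812) = -482382 + 812 = -481570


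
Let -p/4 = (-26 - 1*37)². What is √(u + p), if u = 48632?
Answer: 2*√8189 ≈ 180.99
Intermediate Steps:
p = -15876 (p = -4*(-26 - 1*37)² = -4*(-26 - 37)² = -4*(-63)² = -4*3969 = -15876)
√(u + p) = √(48632 - 15876) = √32756 = 2*√8189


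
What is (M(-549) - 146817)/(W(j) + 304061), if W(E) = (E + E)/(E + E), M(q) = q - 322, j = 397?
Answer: -73844/152031 ≈ -0.48572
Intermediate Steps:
M(q) = -322 + q
W(E) = 1 (W(E) = (2*E)/((2*E)) = (2*E)*(1/(2*E)) = 1)
(M(-549) - 146817)/(W(j) + 304061) = ((-322 - 549) - 146817)/(1 + 304061) = (-871 - 146817)/304062 = -147688*1/304062 = -73844/152031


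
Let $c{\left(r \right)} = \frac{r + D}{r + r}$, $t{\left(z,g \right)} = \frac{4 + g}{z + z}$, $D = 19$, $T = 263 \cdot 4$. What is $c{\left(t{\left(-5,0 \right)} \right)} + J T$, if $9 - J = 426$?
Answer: $- \frac{1754829}{4} \approx -4.3871 \cdot 10^{5}$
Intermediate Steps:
$J = -417$ ($J = 9 - 426 = -417$)
$T = 1052$
$t{\left(z,g \right)} = \frac{4 + g}{2 z}$
$c{\left(r \right)} = \frac{19 + r}{2 r}$ ($c{\left(r \right)} = \frac{r + 19}{r + r} = \frac{19 + r}{2 r}$)
$c{\left(t{\left(-5,0 \right)} \right)} + J T = \frac{19 + \frac{4 + 0}{2 \left(-5\right)}}{2 \frac{4 + 0}{2 \left(-5\right)}} - 438684 = \frac{19 + \frac{1}{2} \left(- \frac{1}{5}\right) 4}{2 \cdot \frac{1}{2} \left(- \frac{1}{5}\right) 4} - 438684 = \frac{19 - \frac{2}{5}}{2 \left(- \frac{2}{5}\right)} - 438684 = \frac{1}{2} \left(- \frac{5}{2}\right) \frac{93}{5} - 438684 = - \frac{93}{4} - 438684 = - \frac{1754829}{4}$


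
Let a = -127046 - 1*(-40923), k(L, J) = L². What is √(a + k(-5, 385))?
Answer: I*√86098 ≈ 293.42*I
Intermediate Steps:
a = -86123 (a = -127046 + 40923 = -86123)
√(a + k(-5, 385)) = √(-86123 + (-5)²) = √(-86123 + 25) = √(-86098) = I*√86098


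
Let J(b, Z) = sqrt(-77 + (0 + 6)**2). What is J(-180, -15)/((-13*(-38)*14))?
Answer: I*sqrt(41)/6916 ≈ 0.00092584*I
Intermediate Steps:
J(b, Z) = I*sqrt(41) (J(b, Z) = sqrt(-77 + 6**2) = sqrt(-77 + 36) = sqrt(-41) = I*sqrt(41))
J(-180, -15)/((-13*(-38)*14)) = (I*sqrt(41))/((-13*(-38)*14)) = (I*sqrt(41))/((494*14)) = (I*sqrt(41))/6916 = (I*sqrt(41))*(1/6916) = I*sqrt(41)/6916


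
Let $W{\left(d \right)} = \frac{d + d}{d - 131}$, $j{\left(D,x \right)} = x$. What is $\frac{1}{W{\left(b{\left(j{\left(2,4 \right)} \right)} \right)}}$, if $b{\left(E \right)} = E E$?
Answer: $- \frac{115}{32} \approx -3.5938$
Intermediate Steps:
$b{\left(E \right)} = E^{2}$
$W{\left(d \right)} = \frac{2 d}{-131 + d}$
$\frac{1}{W{\left(b{\left(j{\left(2,4 \right)} \right)} \right)}} = \frac{1}{2 \cdot 4^{2} \frac{1}{-131 + 4^{2}}} = \frac{1}{2 \cdot 16 \frac{1}{-131 + 16}} = \frac{1}{2 \cdot 16 \frac{1}{-115}} = \frac{1}{2 \cdot 16 \left(- \frac{1}{115}\right)} = \frac{1}{- \frac{32}{115}} = - \frac{115}{32}$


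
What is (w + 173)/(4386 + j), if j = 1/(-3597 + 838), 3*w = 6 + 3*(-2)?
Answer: 477307/12100973 ≈ 0.039444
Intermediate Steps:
w = 0 (w = (6 + 3*(-2))/3 = (6 - 6)/3 = (1/3)*0 = 0)
j = -1/2759 (j = 1/(-2759) = -1/2759 ≈ -0.00036245)
(w + 173)/(4386 + j) = (0 + 173)/(4386 - 1/2759) = 173/(12100973/2759) = 173*(2759/12100973) = 477307/12100973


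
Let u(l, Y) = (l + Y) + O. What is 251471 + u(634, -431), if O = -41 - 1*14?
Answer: 251619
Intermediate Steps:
O = -55 (O = -41 - 14 = -55)
u(l, Y) = -55 + Y + l (u(l, Y) = (l + Y) - 55 = (Y + l) - 55 = -55 + Y + l)
251471 + u(634, -431) = 251471 + (-55 - 431 + 634) = 251471 + 148 = 251619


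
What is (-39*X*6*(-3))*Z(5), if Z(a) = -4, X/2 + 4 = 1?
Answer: 16848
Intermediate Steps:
X = -6 (X = -8 + 2*1 = -8 + 2 = -6)
(-39*X*6*(-3))*Z(5) = -39*(-6*6)*(-3)*(-4) = -(-1404)*(-3)*(-4) = -39*108*(-4) = -4212*(-4) = 16848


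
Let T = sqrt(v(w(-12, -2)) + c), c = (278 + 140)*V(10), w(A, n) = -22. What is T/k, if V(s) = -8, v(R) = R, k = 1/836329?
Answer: 2508987*I*sqrt(374) ≈ 4.8521e+7*I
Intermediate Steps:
k = 1/836329 ≈ 1.1957e-6
c = -3344 (c = (278 + 140)*(-8) = 418*(-8) = -3344)
T = 3*I*sqrt(374) (T = sqrt(-22 - 3344) = sqrt(-3366) = 3*I*sqrt(374) ≈ 58.017*I)
T/k = (3*I*sqrt(374))/(1/836329) = (3*I*sqrt(374))*836329 = 2508987*I*sqrt(374)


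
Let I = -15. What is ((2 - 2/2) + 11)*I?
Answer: -180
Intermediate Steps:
((2 - 2/2) + 11)*I = ((2 - 2/2) + 11)*(-15) = ((2 + (½)*(-2)) + 11)*(-15) = ((2 - 1) + 11)*(-15) = (1 + 11)*(-15) = 12*(-15) = -180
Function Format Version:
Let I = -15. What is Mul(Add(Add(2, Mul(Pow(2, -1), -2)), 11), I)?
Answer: -180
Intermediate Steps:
Mul(Add(Add(2, Mul(Pow(2, -1), -2)), 11), I) = Mul(Add(Add(2, Mul(Pow(2, -1), -2)), 11), -15) = Mul(Add(Add(2, Mul(Rational(1, 2), -2)), 11), -15) = Mul(Add(Add(2, -1), 11), -15) = Mul(Add(1, 11), -15) = Mul(12, -15) = -180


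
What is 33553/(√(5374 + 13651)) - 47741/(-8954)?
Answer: 47741/8954 + 33553*√761/3805 ≈ 248.59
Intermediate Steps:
33553/(√(5374 + 13651)) - 47741/(-8954) = 33553/(√19025) - 47741*(-1/8954) = 33553/((5*√761)) + 47741/8954 = 33553*(√761/3805) + 47741/8954 = 33553*√761/3805 + 47741/8954 = 47741/8954 + 33553*√761/3805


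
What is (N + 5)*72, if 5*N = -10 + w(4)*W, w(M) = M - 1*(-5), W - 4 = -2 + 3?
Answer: 864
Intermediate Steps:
W = 5 (W = 4 + (-2 + 3) = 4 + 1 = 5)
w(M) = 5 + M (w(M) = M + 5 = 5 + M)
N = 7 (N = (-10 + (5 + 4)*5)/5 = (-10 + 9*5)/5 = (-10 + 45)/5 = (⅕)*35 = 7)
(N + 5)*72 = (7 + 5)*72 = 12*72 = 864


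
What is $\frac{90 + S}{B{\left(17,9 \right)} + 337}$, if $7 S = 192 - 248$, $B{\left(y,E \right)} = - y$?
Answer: $\frac{41}{160} \approx 0.25625$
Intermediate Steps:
$S = -8$ ($S = \frac{192 - 248}{7} = \frac{1}{7} \left(-56\right) = -8$)
$\frac{90 + S}{B{\left(17,9 \right)} + 337} = \frac{90 - 8}{\left(-1\right) 17 + 337} = \frac{82}{-17 + 337} = \frac{82}{320} = 82 \cdot \frac{1}{320} = \frac{41}{160}$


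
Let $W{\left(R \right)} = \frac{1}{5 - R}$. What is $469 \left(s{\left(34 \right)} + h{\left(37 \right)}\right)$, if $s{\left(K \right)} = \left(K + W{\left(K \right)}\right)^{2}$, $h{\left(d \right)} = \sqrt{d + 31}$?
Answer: $\frac{455035525}{841} + 938 \sqrt{17} \approx 5.4493 \cdot 10^{5}$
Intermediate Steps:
$h{\left(d \right)} = \sqrt{31 + d}$
$s{\left(K \right)} = \left(K - \frac{1}{-5 + K}\right)^{2}$
$469 \left(s{\left(34 \right)} + h{\left(37 \right)}\right) = 469 \left(\left(34 - \frac{1}{-5 + 34}\right)^{2} + \sqrt{31 + 37}\right) = 469 \left(\left(34 - \frac{1}{29}\right)^{2} + \sqrt{68}\right) = 469 \left(\left(34 - \frac{1}{29}\right)^{2} + 2 \sqrt{17}\right) = 469 \left(\left(\frac{985}{29}\right)^{2} + 2 \sqrt{17}\right) = 469 \left(\frac{970225}{841} + 2 \sqrt{17}\right) = \frac{455035525}{841} + 938 \sqrt{17}$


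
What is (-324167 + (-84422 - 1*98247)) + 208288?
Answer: -298548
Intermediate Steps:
(-324167 + (-84422 - 1*98247)) + 208288 = (-324167 + (-84422 - 98247)) + 208288 = (-324167 - 182669) + 208288 = -506836 + 208288 = -298548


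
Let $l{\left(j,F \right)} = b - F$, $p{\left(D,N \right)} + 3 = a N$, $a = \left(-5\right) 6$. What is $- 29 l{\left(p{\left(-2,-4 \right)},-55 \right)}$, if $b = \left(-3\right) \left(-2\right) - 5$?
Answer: $-1624$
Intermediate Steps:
$a = -30$
$p{\left(D,N \right)} = -3 - 30 N$
$b = 1$ ($b = 6 - 5 = 1$)
$l{\left(j,F \right)} = 1 - F$
$- 29 l{\left(p{\left(-2,-4 \right)},-55 \right)} = - 29 \left(1 - -55\right) = - 29 \left(1 + 55\right) = \left(-29\right) 56 = -1624$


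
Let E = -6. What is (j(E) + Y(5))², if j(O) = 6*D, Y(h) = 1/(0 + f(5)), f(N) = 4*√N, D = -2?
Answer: (240 - √5)²/400 ≈ 141.33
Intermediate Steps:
Y(h) = √5/20 (Y(h) = 1/(0 + 4*√5) = 1/(4*√5) = √5/20)
j(O) = -12 (j(O) = 6*(-2) = -12)
(j(E) + Y(5))² = (-12 + √5/20)²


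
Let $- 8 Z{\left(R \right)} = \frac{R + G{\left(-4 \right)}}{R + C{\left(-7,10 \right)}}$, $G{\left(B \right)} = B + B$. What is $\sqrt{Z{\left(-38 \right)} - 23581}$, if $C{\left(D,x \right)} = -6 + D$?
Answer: $\frac{i \sqrt{245337897}}{102} \approx 153.56 i$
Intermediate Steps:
$G{\left(B \right)} = 2 B$
$Z{\left(R \right)} = - \frac{-8 + R}{8 \left(-13 + R\right)}$ ($Z{\left(R \right)} = - \frac{\left(R + 2 \left(-4\right)\right) \frac{1}{R - 13}}{8} = - \frac{\left(R - 8\right) \frac{1}{R - 13}}{8} = - \frac{\left(-8 + R\right) \frac{1}{-13 + R}}{8} = - \frac{\frac{1}{-13 + R} \left(-8 + R\right)}{8} = - \frac{-8 + R}{8 \left(-13 + R\right)}$)
$\sqrt{Z{\left(-38 \right)} - 23581} = \sqrt{\frac{8 - -38}{8 \left(-13 - 38\right)} - 23581} = \sqrt{\frac{8 + 38}{8 \left(-51\right)} - 23581} = \sqrt{\frac{1}{8} \left(- \frac{1}{51}\right) 46 - 23581} = \sqrt{- \frac{23}{204} - 23581} = \sqrt{- \frac{4810547}{204}} = \frac{i \sqrt{245337897}}{102}$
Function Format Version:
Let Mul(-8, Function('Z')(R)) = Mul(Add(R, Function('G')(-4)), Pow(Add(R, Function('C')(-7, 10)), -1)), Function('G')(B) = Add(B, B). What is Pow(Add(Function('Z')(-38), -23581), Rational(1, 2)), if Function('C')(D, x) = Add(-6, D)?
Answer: Mul(Rational(1, 102), I, Pow(245337897, Rational(1, 2))) ≈ Mul(153.56, I)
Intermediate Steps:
Function('G')(B) = Mul(2, B)
Function('Z')(R) = Mul(Rational(-1, 8), Pow(Add(-13, R), -1), Add(-8, R)) (Function('Z')(R) = Mul(Rational(-1, 8), Mul(Add(R, Mul(2, -4)), Pow(Add(R, Add(-6, -7)), -1))) = Mul(Rational(-1, 8), Mul(Add(R, -8), Pow(Add(R, -13), -1))) = Mul(Rational(-1, 8), Mul(Add(-8, R), Pow(Add(-13, R), -1))) = Mul(Rational(-1, 8), Mul(Pow(Add(-13, R), -1), Add(-8, R))) = Mul(Rational(-1, 8), Pow(Add(-13, R), -1), Add(-8, R)))
Pow(Add(Function('Z')(-38), -23581), Rational(1, 2)) = Pow(Add(Mul(Rational(1, 8), Pow(Add(-13, -38), -1), Add(8, Mul(-1, -38))), -23581), Rational(1, 2)) = Pow(Add(Mul(Rational(1, 8), Pow(-51, -1), Add(8, 38)), -23581), Rational(1, 2)) = Pow(Add(Mul(Rational(1, 8), Rational(-1, 51), 46), -23581), Rational(1, 2)) = Pow(Add(Rational(-23, 204), -23581), Rational(1, 2)) = Pow(Rational(-4810547, 204), Rational(1, 2)) = Mul(Rational(1, 102), I, Pow(245337897, Rational(1, 2)))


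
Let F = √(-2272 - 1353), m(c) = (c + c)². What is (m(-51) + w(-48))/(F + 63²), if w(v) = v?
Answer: 20551482/7878293 - 25890*I*√145/7878293 ≈ 2.6086 - 0.039572*I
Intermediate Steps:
m(c) = 4*c² (m(c) = (2*c)² = 4*c²)
F = 5*I*√145 (F = √(-3625) = 5*I*√145 ≈ 60.208*I)
(m(-51) + w(-48))/(F + 63²) = (4*(-51)² - 48)/(5*I*√145 + 63²) = (4*2601 - 48)/(5*I*√145 + 3969) = (10404 - 48)/(3969 + 5*I*√145) = 10356/(3969 + 5*I*√145)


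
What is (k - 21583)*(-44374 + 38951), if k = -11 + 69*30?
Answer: 105878652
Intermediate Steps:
k = 2059 (k = -11 + 2070 = 2059)
(k - 21583)*(-44374 + 38951) = (2059 - 21583)*(-44374 + 38951) = -19524*(-5423) = 105878652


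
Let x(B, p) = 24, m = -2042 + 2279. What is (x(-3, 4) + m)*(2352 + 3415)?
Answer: 1505187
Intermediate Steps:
m = 237
(x(-3, 4) + m)*(2352 + 3415) = (24 + 237)*(2352 + 3415) = 261*5767 = 1505187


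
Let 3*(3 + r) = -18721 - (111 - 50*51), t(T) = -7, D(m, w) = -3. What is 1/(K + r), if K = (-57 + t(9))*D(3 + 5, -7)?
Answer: -3/15715 ≈ -0.00019090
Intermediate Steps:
r = -16291/3 (r = -3 + (-18721 - (111 - 50*51))/3 = -3 + (-18721 - (111 - 2550))/3 = -3 + (-18721 - 1*(-2439))/3 = -3 + (-18721 + 2439)/3 = -3 + (⅓)*(-16282) = -3 - 16282/3 = -16291/3 ≈ -5430.3)
K = 192 (K = (-57 - 7)*(-3) = -64*(-3) = 192)
1/(K + r) = 1/(192 - 16291/3) = 1/(-15715/3) = -3/15715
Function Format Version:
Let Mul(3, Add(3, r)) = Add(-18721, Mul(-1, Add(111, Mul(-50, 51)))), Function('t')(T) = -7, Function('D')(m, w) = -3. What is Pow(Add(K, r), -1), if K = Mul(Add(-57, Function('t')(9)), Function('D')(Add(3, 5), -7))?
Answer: Rational(-3, 15715) ≈ -0.00019090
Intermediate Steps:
r = Rational(-16291, 3) (r = Add(-3, Mul(Rational(1, 3), Add(-18721, Mul(-1, Add(111, Mul(-50, 51)))))) = Add(-3, Mul(Rational(1, 3), Add(-18721, Mul(-1, Add(111, -2550))))) = Add(-3, Mul(Rational(1, 3), Add(-18721, Mul(-1, -2439)))) = Add(-3, Mul(Rational(1, 3), Add(-18721, 2439))) = Add(-3, Mul(Rational(1, 3), -16282)) = Add(-3, Rational(-16282, 3)) = Rational(-16291, 3) ≈ -5430.3)
K = 192 (K = Mul(Add(-57, -7), -3) = Mul(-64, -3) = 192)
Pow(Add(K, r), -1) = Pow(Add(192, Rational(-16291, 3)), -1) = Pow(Rational(-15715, 3), -1) = Rational(-3, 15715)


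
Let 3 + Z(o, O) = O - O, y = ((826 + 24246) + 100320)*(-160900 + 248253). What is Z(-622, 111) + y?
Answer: 10953367373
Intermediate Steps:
y = 10953367376 (y = (25072 + 100320)*87353 = 125392*87353 = 10953367376)
Z(o, O) = -3 (Z(o, O) = -3 + (O - O) = -3 + 0 = -3)
Z(-622, 111) + y = -3 + 10953367376 = 10953367373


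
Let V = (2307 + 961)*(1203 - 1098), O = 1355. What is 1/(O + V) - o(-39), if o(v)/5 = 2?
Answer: -3444949/344495 ≈ -10.000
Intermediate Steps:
V = 343140 (V = 3268*105 = 343140)
o(v) = 10 (o(v) = 5*2 = 10)
1/(O + V) - o(-39) = 1/(1355 + 343140) - 1*10 = 1/344495 - 10 = -3444949/344495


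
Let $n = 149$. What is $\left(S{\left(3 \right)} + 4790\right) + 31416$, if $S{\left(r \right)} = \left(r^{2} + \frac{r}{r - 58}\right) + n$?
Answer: $\frac{2000017}{55} \approx 36364.0$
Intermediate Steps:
$S{\left(r \right)} = 149 + r^{2} + \frac{r}{-58 + r}$ ($S{\left(r \right)} = \left(r^{2} + \frac{r}{r - 58}\right) + 149 = \left(r^{2} + \frac{r}{-58 + r}\right) + 149 = 149 + r^{2} + \frac{r}{-58 + r}$)
$\left(S{\left(3 \right)} + 4790\right) + 31416 = \left(\frac{-8642 + 3^{3} - 58 \cdot 3^{2} + 150 \cdot 3}{-58 + 3} + 4790\right) + 31416 = \left(\frac{-8642 + 27 - 522 + 450}{-55} + 4790\right) + 31416 = \left(- \frac{-8642 + 27 - 522 + 450}{55} + 4790\right) + 31416 = \left(\left(- \frac{1}{55}\right) \left(-8687\right) + 4790\right) + 31416 = \left(\frac{8687}{55} + 4790\right) + 31416 = \frac{272137}{55} + 31416 = \frac{2000017}{55}$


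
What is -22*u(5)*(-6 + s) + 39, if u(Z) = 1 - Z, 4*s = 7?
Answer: -335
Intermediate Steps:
s = 7/4 (s = (¼)*7 = 7/4 ≈ 1.7500)
-22*u(5)*(-6 + s) + 39 = -22*(1 - 1*5)*(-6 + 7/4) + 39 = -22*(1 - 5)*(-17)/4 + 39 = -(-88)*(-17)/4 + 39 = -22*17 + 39 = -374 + 39 = -335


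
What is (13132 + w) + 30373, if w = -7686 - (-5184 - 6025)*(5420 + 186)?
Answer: 62873473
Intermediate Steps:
w = 62829968 (w = -7686 - (-11209)*5606 = -7686 - 1*(-62837654) = -7686 + 62837654 = 62829968)
(13132 + w) + 30373 = (13132 + 62829968) + 30373 = 62843100 + 30373 = 62873473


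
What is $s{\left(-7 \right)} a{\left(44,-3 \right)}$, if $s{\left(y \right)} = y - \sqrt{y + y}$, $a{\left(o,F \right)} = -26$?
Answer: $182 + 26 i \sqrt{14} \approx 182.0 + 97.283 i$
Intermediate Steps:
$s{\left(y \right)} = y - \sqrt{2} \sqrt{y}$ ($s{\left(y \right)} = y - \sqrt{2 y} = y - \sqrt{2} \sqrt{y}$)
$s{\left(-7 \right)} a{\left(44,-3 \right)} = \left(-7 - \sqrt{2} \sqrt{-7}\right) \left(-26\right) = \left(-7 - \sqrt{2} i \sqrt{7}\right) \left(-26\right) = \left(-7 - i \sqrt{14}\right) \left(-26\right) = 182 + 26 i \sqrt{14}$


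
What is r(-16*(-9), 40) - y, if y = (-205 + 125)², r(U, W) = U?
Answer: -6256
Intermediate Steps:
y = 6400 (y = (-80)² = 6400)
r(-16*(-9), 40) - y = -16*(-9) - 1*6400 = 144 - 6400 = -6256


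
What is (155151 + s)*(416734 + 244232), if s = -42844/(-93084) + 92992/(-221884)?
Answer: 44125902492466493408/430288547 ≈ 1.0255e+11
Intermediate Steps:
s = 53145673/1290865641 (s = -42844*(-1/93084) + 92992*(-1/221884) = 10711/23271 - 23248/55471 = 53145673/1290865641 ≈ 0.041171)
(155151 + s)*(416734 + 244232) = (155151 + 53145673/1290865641)*(416734 + 244232) = (200279148212464/1290865641)*660966 = 44125902492466493408/430288547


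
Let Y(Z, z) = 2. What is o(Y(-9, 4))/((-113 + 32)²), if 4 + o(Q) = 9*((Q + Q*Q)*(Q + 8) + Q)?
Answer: 554/6561 ≈ 0.084438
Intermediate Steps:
o(Q) = -4 + 9*Q + 9*(8 + Q)*(Q + Q²) (o(Q) = -4 + 9*((Q + Q*Q)*(Q + 8) + Q) = -4 + 9*((Q + Q²)*(8 + Q) + Q) = -4 + 9*((8 + Q)*(Q + Q²) + Q) = -4 + 9*(Q + (8 + Q)*(Q + Q²)) = -4 + (9*Q + 9*(8 + Q)*(Q + Q²)) = -4 + 9*Q + 9*(8 + Q)*(Q + Q²))
o(Y(-9, 4))/((-113 + 32)²) = (-4 + 9*2³ + 81*2 + 81*2²)/((-113 + 32)²) = (-4 + 9*8 + 162 + 81*4)/((-81)²) = (-4 + 72 + 162 + 324)/6561 = 554*(1/6561) = 554/6561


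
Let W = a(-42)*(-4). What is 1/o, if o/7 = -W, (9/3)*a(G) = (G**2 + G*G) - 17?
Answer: 3/98308 ≈ 3.0516e-5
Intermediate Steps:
a(G) = -17/3 + 2*G**2/3 (a(G) = ((G**2 + G*G) - 17)/3 = ((G**2 + G**2) - 17)/3 = (2*G**2 - 17)/3 = (-17 + 2*G**2)/3 = -17/3 + 2*G**2/3)
W = -14044/3 (W = (-17/3 + (2/3)*(-42)**2)*(-4) = (-17/3 + (2/3)*1764)*(-4) = (-17/3 + 1176)*(-4) = (3511/3)*(-4) = -14044/3 ≈ -4681.3)
o = 98308/3 (o = 7*(-1*(-14044/3)) = 7*(14044/3) = 98308/3 ≈ 32769.)
1/o = 1/(98308/3) = 3/98308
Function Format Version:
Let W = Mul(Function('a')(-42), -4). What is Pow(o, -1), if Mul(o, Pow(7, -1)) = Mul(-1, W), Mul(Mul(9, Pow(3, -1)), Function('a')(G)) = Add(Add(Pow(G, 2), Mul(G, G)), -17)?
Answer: Rational(3, 98308) ≈ 3.0516e-5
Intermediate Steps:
Function('a')(G) = Add(Rational(-17, 3), Mul(Rational(2, 3), Pow(G, 2))) (Function('a')(G) = Mul(Rational(1, 3), Add(Add(Pow(G, 2), Mul(G, G)), -17)) = Mul(Rational(1, 3), Add(Add(Pow(G, 2), Pow(G, 2)), -17)) = Mul(Rational(1, 3), Add(Mul(2, Pow(G, 2)), -17)) = Mul(Rational(1, 3), Add(-17, Mul(2, Pow(G, 2)))) = Add(Rational(-17, 3), Mul(Rational(2, 3), Pow(G, 2))))
W = Rational(-14044, 3) (W = Mul(Add(Rational(-17, 3), Mul(Rational(2, 3), Pow(-42, 2))), -4) = Mul(Add(Rational(-17, 3), Mul(Rational(2, 3), 1764)), -4) = Mul(Add(Rational(-17, 3), 1176), -4) = Mul(Rational(3511, 3), -4) = Rational(-14044, 3) ≈ -4681.3)
o = Rational(98308, 3) (o = Mul(7, Mul(-1, Rational(-14044, 3))) = Mul(7, Rational(14044, 3)) = Rational(98308, 3) ≈ 32769.)
Pow(o, -1) = Pow(Rational(98308, 3), -1) = Rational(3, 98308)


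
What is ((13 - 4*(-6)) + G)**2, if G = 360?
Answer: 157609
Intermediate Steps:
((13 - 4*(-6)) + G)**2 = ((13 - 4*(-6)) + 360)**2 = ((13 + 24) + 360)**2 = (37 + 360)**2 = 397**2 = 157609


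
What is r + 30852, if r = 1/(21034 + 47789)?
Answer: 2123327197/68823 ≈ 30852.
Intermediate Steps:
r = 1/68823 ≈ 1.4530e-5
r + 30852 = 1/68823 + 30852 = 2123327197/68823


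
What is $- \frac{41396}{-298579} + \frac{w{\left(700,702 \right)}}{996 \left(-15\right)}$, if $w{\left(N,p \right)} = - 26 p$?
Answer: $\frac{168558893}{123910285} \approx 1.3603$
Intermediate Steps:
$- \frac{41396}{-298579} + \frac{w{\left(700,702 \right)}}{996 \left(-15\right)} = - \frac{41396}{-298579} + \frac{\left(-26\right) 702}{996 \left(-15\right)} = \left(-41396\right) \left(- \frac{1}{298579}\right) - \frac{18252}{-14940} = \frac{41396}{298579} - - \frac{507}{415} = \frac{41396}{298579} + \frac{507}{415} = \frac{168558893}{123910285}$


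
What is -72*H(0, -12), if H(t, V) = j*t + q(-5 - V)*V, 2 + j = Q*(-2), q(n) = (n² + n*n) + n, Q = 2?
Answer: 90720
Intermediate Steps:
q(n) = n + 2*n² (q(n) = (n² + n²) + n = 2*n² + n = n + 2*n²)
j = -6 (j = -2 + 2*(-2) = -2 - 4 = -6)
H(t, V) = -6*t + V*(-9 - 2*V)*(-5 - V) (H(t, V) = -6*t + ((-5 - V)*(1 + 2*(-5 - V)))*V = -6*t + ((-5 - V)*(1 + (-10 - 2*V)))*V = -6*t + ((-5 - V)*(-9 - 2*V))*V = -6*t + ((-9 - 2*V)*(-5 - V))*V = -6*t + V*(-9 - 2*V)*(-5 - V))
-72*H(0, -12) = -72*(-6*0 - 12*(5 - 12)*(9 + 2*(-12))) = -72*(0 - 12*(-7)*(9 - 24)) = -72*(0 - 12*(-7)*(-15)) = -72*(0 - 1260) = -72*(-1260) = 90720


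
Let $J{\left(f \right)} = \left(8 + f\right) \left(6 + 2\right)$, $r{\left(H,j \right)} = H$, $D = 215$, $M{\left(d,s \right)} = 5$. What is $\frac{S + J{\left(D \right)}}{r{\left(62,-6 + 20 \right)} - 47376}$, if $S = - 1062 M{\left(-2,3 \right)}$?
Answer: $\frac{43}{577} \approx 0.074523$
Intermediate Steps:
$S = -5310$ ($S = \left(-1062\right) 5 = -5310$)
$J{\left(f \right)} = 64 + 8 f$ ($J{\left(f \right)} = \left(8 + f\right) 8 = 64 + 8 f$)
$\frac{S + J{\left(D \right)}}{r{\left(62,-6 + 20 \right)} - 47376} = \frac{-5310 + \left(64 + 8 \cdot 215\right)}{62 - 47376} = \frac{-5310 + \left(64 + 1720\right)}{-47314} = \left(-5310 + 1784\right) \left(- \frac{1}{47314}\right) = \left(-3526\right) \left(- \frac{1}{47314}\right) = \frac{43}{577}$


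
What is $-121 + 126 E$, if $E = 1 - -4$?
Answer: $509$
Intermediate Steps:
$E = 5$ ($E = 1 + 4 = 5$)
$-121 + 126 E = -121 + 126 \cdot 5 = -121 + 630 = 509$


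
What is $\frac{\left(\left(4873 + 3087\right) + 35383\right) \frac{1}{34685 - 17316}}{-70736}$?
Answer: $- \frac{43343}{1228613584} \approx -3.5278 \cdot 10^{-5}$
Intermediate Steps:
$\frac{\left(\left(4873 + 3087\right) + 35383\right) \frac{1}{34685 - 17316}}{-70736} = \frac{7960 + 35383}{17369} \left(- \frac{1}{70736}\right) = 43343 \cdot \frac{1}{17369} \left(- \frac{1}{70736}\right) = \frac{43343}{17369} \left(- \frac{1}{70736}\right) = - \frac{43343}{1228613584}$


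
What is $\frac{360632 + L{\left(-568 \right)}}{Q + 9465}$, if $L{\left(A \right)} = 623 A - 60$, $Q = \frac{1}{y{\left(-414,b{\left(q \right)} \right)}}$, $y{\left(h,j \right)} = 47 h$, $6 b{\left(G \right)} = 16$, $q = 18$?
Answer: $\frac{130524264}{184169969} \approx 0.70872$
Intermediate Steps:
$b{\left(G \right)} = \frac{8}{3}$ ($b{\left(G \right)} = \frac{1}{6} \cdot 16 = \frac{8}{3}$)
$Q = - \frac{1}{19458}$ ($Q = \frac{1}{47 \left(-414\right)} = \frac{1}{-19458} = - \frac{1}{19458} \approx -5.1393 \cdot 10^{-5}$)
$L{\left(A \right)} = -60 + 623 A$
$\frac{360632 + L{\left(-568 \right)}}{Q + 9465} = \frac{360632 + \left(-60 + 623 \left(-568\right)\right)}{- \frac{1}{19458} + 9465} = \frac{360632 - 353924}{\frac{184169969}{19458}} = \left(360632 - 353924\right) \frac{19458}{184169969} = 6708 \cdot \frac{19458}{184169969} = \frac{130524264}{184169969}$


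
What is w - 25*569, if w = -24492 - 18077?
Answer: -56794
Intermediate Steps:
w = -42569
w - 25*569 = -42569 - 25*569 = -42569 - 14225 = -56794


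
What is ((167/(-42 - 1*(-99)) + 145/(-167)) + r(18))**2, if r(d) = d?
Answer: 36468013156/90611361 ≈ 402.47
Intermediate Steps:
((167/(-42 - 1*(-99)) + 145/(-167)) + r(18))**2 = ((167/(-42 - 1*(-99)) + 145/(-167)) + 18)**2 = ((167/(-42 + 99) + 145*(-1/167)) + 18)**2 = ((167/57 - 145/167) + 18)**2 = (19624/9519 + 18)**2 = (190966/9519)**2 = 36468013156/90611361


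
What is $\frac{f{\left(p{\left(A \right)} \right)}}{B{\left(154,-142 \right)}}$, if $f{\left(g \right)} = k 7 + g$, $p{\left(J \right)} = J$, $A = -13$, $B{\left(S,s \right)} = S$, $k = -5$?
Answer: $- \frac{24}{77} \approx -0.31169$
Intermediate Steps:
$f{\left(g \right)} = -35 + g$ ($f{\left(g \right)} = \left(-5\right) 7 + g = -35 + g$)
$\frac{f{\left(p{\left(A \right)} \right)}}{B{\left(154,-142 \right)}} = \frac{-35 - 13}{154} = \left(-48\right) \frac{1}{154} = - \frac{24}{77}$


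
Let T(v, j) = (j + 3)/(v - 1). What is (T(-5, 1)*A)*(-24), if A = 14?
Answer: 224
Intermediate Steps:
T(v, j) = (3 + j)/(-1 + v)
(T(-5, 1)*A)*(-24) = (((3 + 1)/(-1 - 5))*14)*(-24) = ((4/(-6))*14)*(-24) = (-⅙*4*14)*(-24) = -⅔*14*(-24) = -28/3*(-24) = 224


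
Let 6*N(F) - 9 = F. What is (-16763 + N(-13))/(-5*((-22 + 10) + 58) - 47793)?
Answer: 50291/144069 ≈ 0.34908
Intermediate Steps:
N(F) = 3/2 + F/6
(-16763 + N(-13))/(-5*((-22 + 10) + 58) - 47793) = (-16763 + (3/2 + (1/6)*(-13)))/(-5*((-22 + 10) + 58) - 47793) = (-16763 + (3/2 - 13/6))/(-5*(-12 + 58) - 47793) = (-16763 - 2/3)/(-5*46 - 47793) = -50291/(3*(-230 - 47793)) = -50291/3/(-48023) = -50291/3*(-1/48023) = 50291/144069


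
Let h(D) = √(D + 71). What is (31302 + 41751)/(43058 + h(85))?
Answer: 1572758037/926995604 - 73053*√39/926995604 ≈ 1.6961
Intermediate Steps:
h(D) = √(71 + D)
(31302 + 41751)/(43058 + h(85)) = (31302 + 41751)/(43058 + √(71 + 85)) = 73053/(43058 + √156) = 73053/(43058 + 2*√39)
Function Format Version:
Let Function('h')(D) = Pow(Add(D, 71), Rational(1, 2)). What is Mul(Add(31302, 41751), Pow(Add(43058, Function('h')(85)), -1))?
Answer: Add(Rational(1572758037, 926995604), Mul(Rational(-73053, 926995604), Pow(39, Rational(1, 2)))) ≈ 1.6961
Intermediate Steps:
Function('h')(D) = Pow(Add(71, D), Rational(1, 2))
Mul(Add(31302, 41751), Pow(Add(43058, Function('h')(85)), -1)) = Mul(Add(31302, 41751), Pow(Add(43058, Pow(Add(71, 85), Rational(1, 2))), -1)) = Mul(73053, Pow(Add(43058, Pow(156, Rational(1, 2))), -1)) = Mul(73053, Pow(Add(43058, Mul(2, Pow(39, Rational(1, 2)))), -1))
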